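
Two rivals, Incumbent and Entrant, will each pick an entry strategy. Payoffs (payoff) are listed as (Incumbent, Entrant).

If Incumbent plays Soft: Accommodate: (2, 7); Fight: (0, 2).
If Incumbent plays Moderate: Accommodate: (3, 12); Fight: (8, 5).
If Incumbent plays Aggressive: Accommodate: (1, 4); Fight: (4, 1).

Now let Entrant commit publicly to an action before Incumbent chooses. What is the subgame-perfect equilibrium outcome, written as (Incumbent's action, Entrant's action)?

Incumbent best-responds to each possible Entrant move:
- Accommodate: BR = Moderate, leader payoff 12.
- Fight: BR = Moderate, leader payoff 5.
Entrant's induced payoffs are 12, 5, so Entrant commits to Accommodate. Subgame-perfect outcome: (Moderate, Accommodate) with payoffs (3, 12).

(Moderate, Accommodate)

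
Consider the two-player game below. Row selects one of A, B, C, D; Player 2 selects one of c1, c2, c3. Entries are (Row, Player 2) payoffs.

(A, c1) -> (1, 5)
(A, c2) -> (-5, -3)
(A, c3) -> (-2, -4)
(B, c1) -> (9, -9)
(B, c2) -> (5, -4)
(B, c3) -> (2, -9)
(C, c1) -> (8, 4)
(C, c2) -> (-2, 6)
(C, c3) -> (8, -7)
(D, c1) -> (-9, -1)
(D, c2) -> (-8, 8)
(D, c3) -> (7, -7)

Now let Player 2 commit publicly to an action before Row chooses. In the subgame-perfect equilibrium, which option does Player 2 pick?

c2

Solve by backward induction (Player 2 leads).
- c1: BR = B, leader payoff -9.
- c2: BR = B, leader payoff -4.
- c3: BR = C, leader payoff -7.
Maximizing over -9, -4, -7, Player 2 chooses c2. Subgame-perfect outcome: (B, c2) with payoffs (5, -4).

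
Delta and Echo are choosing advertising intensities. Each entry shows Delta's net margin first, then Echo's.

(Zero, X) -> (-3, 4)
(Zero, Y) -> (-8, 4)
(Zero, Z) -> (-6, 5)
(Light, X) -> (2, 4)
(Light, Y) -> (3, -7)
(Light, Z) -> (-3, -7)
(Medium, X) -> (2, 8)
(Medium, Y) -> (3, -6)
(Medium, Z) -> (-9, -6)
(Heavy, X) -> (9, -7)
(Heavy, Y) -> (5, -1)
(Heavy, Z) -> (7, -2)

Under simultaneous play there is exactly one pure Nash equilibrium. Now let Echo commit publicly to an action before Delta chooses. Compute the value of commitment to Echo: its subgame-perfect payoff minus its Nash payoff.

Solve by backward induction (Echo leads).
- X → Delta plays Heavy (best of -3, 2, 2, 9); Echo gets -7.
- Y → Delta plays Heavy (best of -8, 3, 3, 5); Echo gets -1.
- Z → Delta plays Heavy (best of -6, -3, -9, 7); Echo gets -2.
Among -7, -1, -2, the best is -1 at Y. Subgame-perfect outcome: (Heavy, Y) with payoffs (5, -1).
Under simultaneous play:
Delta's best replies: X→Heavy; Y→Heavy; Z→Heavy.
Echo's best replies: Zero→Z; Light→X; Medium→X; Heavy→Y.
Only (Heavy, Y) has each player best-responding; Nash payoffs (5, -1).
Echo's commitment gain: -1 − -1 = 0.

0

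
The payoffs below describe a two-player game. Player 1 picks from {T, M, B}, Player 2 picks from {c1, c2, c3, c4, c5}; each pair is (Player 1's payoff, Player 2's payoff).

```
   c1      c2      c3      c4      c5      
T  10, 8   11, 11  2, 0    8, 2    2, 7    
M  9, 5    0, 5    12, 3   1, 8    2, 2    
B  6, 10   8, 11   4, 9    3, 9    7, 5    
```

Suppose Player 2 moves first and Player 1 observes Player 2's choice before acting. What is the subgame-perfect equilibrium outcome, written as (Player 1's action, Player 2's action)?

(T, c2)

Backward induction with Player 2 moving first.
- c1: Player 1 compares 10, 9, 6 and picks T; Player 2 would get 8.
- c2: Player 1 compares 11, 0, 8 and picks T; Player 2 would get 11.
- c3: Player 1 compares 2, 12, 4 and picks M; Player 2 would get 3.
- c4: Player 1 compares 8, 1, 3 and picks T; Player 2 would get 2.
- c5: Player 1 compares 2, 2, 7 and picks B; Player 2 would get 5.
Maximizing over 8, 11, 3, 2, 5, Player 2 chooses c2. Subgame-perfect outcome: (T, c2) with payoffs (11, 11).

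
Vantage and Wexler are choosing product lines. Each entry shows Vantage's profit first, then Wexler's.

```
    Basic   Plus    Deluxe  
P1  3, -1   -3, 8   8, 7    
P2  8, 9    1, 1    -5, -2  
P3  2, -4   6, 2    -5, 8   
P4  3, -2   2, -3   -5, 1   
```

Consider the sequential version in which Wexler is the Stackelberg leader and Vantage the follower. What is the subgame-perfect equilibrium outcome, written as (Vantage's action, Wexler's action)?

Vantage best-responds to each possible Wexler move:
- Basic: BR = P2, leader payoff 9.
- Plus: BR = P3, leader payoff 2.
- Deluxe: BR = P1, leader payoff 7.
Wexler's induced payoffs are 9, 2, 7, so Wexler commits to Basic. Subgame-perfect outcome: (P2, Basic) with payoffs (8, 9).

(P2, Basic)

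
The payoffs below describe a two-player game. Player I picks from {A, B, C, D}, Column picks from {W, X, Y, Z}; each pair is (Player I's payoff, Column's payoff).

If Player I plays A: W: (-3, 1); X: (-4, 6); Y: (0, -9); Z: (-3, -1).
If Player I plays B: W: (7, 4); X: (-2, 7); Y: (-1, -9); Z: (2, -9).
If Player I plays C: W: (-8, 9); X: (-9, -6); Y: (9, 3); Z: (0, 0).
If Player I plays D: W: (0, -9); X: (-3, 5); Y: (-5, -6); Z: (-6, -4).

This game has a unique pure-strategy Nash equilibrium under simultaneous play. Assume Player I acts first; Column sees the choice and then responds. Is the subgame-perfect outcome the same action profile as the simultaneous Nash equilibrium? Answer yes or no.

yes

Column best-responds to each possible Player I move:
- A: BR = X, leader payoff -4.
- B: BR = X, leader payoff -2.
- C: BR = W, leader payoff -8.
- D: BR = X, leader payoff -3.
Among -4, -2, -8, -3, the best is -2 at B. Subgame-perfect outcome: (B, X) with payoffs (-2, 7).
Under simultaneous play:
Player I's best replies: W→B; X→B; Y→C; Z→B.
Column's best replies: A→X; B→X; C→W; D→X.
Only (B, X) has each player best-responding; Nash payoffs (-2, 7).
Sequential outcome (B, X) coincides with the Nash profile (B, X).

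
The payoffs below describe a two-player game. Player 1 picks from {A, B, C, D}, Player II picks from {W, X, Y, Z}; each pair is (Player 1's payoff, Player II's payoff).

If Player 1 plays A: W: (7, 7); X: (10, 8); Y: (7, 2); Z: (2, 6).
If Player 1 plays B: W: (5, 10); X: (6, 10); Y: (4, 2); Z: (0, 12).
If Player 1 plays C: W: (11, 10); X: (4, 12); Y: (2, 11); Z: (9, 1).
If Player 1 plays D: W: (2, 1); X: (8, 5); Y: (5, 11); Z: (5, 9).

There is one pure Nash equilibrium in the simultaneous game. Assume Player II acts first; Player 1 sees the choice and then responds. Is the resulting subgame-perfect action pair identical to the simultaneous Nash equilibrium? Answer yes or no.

Work backward from Player 1's decision.
- W → Player 1 plays C (best of 7, 5, 11, 2); Player II gets 10.
- X → Player 1 plays A (best of 10, 6, 4, 8); Player II gets 8.
- Y → Player 1 plays A (best of 7, 4, 2, 5); Player II gets 2.
- Z → Player 1 plays C (best of 2, 0, 9, 5); Player II gets 1.
Maximizing over 10, 8, 2, 1, Player II chooses W. Subgame-perfect outcome: (C, W) with payoffs (11, 10).
For the simultaneous game, intersect best replies.
Player 1's best replies: W→C; X→A; Y→A; Z→C.
Player II's best replies: A→X; B→Z; C→X; D→Y.
Only (A, X) has each player best-responding; Nash payoffs (10, 8).
Sequential outcome (C, W) differs from the Nash profile (A, X).

no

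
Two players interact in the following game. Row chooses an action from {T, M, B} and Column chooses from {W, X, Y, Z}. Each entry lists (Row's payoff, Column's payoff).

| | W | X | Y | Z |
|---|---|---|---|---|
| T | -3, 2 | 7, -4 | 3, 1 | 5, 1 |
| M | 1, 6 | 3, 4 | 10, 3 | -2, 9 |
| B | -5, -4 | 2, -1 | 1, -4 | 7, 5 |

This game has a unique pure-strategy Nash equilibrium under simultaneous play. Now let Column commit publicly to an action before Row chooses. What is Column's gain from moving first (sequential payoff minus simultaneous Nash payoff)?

Work backward from Row's decision.
- W: Row compares -3, 1, -5 and picks M; Column would get 6.
- X: Row compares 7, 3, 2 and picks T; Column would get -4.
- Y: Row compares 3, 10, 1 and picks M; Column would get 3.
- Z: Row compares 5, -2, 7 and picks B; Column would get 5.
Among 6, -4, 3, 5, the best is 6 at W. Subgame-perfect outcome: (M, W) with payoffs (1, 6).
For the simultaneous game, intersect best replies.
Row's best replies: W→M; X→T; Y→M; Z→B.
Column's best replies: T→W; M→Z; B→Z.
Only (B, Z) has each player best-responding; Nash payoffs (7, 5).
Column's commitment gain: 6 − 5 = 1.

1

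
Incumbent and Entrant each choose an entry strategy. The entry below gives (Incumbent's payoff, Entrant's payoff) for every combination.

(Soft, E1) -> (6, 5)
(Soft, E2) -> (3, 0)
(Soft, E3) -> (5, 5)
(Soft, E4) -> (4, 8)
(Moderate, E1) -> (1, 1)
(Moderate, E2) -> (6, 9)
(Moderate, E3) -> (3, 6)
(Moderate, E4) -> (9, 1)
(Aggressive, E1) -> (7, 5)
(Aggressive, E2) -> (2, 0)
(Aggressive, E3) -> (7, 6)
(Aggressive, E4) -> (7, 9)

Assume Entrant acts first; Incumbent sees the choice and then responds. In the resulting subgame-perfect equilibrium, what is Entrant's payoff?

Incumbent best-responds to each possible Entrant move:
- E1: BR = Aggressive, leader payoff 5.
- E2: BR = Moderate, leader payoff 9.
- E3: BR = Aggressive, leader payoff 6.
- E4: BR = Moderate, leader payoff 1.
Maximizing over 5, 9, 6, 1, Entrant chooses E2. Subgame-perfect outcome: (Moderate, E2) with payoffs (6, 9).

9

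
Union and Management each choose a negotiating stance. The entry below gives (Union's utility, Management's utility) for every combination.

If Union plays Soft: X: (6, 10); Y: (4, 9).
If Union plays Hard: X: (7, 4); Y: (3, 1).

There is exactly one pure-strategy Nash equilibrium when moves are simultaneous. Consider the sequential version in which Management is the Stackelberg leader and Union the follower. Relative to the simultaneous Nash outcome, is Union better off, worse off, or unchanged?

Solve by backward induction (Management leads).
- X → Union plays Hard (best of 6, 7); Management gets 4.
- Y → Union plays Soft (best of 4, 3); Management gets 9.
Management's induced payoffs are 4, 9, so Management commits to Y. Subgame-perfect outcome: (Soft, Y) with payoffs (4, 9).
Under simultaneous play:
Union's best replies: X→Hard; Y→Soft.
Management's best replies: Soft→X; Hard→X.
Only (Hard, X) has each player best-responding; Nash payoffs (7, 4).
Union earns 4 sequentially versus 7 at the Nash outcome: worse off.

worse off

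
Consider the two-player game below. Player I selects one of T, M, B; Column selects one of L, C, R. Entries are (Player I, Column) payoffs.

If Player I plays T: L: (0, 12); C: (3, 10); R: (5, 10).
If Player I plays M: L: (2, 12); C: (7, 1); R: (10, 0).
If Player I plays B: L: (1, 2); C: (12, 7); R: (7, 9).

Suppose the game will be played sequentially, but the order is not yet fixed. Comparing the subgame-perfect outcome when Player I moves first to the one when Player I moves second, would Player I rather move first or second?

first

If Player I leads: Column's best replies are T→L, M→L, B→R; Player I's induced payoffs 0, 2, 7; outcome (B, R), payoffs (7, 9).
If Column leads: Player I's best replies are L→M, C→B, R→M; Column's induced payoffs 12, 7, 0; outcome (M, L), payoffs (2, 12).
Player I gets 7 moving first and 2 moving second, so Player I prefers to move first.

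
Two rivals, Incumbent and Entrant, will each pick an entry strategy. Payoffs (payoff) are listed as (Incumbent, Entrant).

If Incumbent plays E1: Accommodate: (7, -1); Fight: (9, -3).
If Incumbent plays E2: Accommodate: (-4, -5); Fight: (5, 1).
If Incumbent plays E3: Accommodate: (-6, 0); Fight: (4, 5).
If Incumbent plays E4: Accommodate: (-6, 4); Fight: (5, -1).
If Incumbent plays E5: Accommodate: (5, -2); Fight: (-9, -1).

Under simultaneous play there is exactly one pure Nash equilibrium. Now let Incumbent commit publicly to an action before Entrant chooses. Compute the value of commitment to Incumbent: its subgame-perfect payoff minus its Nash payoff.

0

Backward induction with Incumbent moving first.
- E1: Entrant compares -1, -3 and picks Accommodate; Incumbent would get 7.
- E2: Entrant compares -5, 1 and picks Fight; Incumbent would get 5.
- E3: Entrant compares 0, 5 and picks Fight; Incumbent would get 4.
- E4: Entrant compares 4, -1 and picks Accommodate; Incumbent would get -6.
- E5: Entrant compares -2, -1 and picks Fight; Incumbent would get -9.
Incumbent's induced payoffs are 7, 5, 4, -6, -9, so Incumbent commits to E1. Subgame-perfect outcome: (E1, Accommodate) with payoffs (7, -1).
For the simultaneous game, intersect best replies.
Incumbent's best replies: Accommodate→E1; Fight→E1.
Entrant's best replies: E1→Accommodate; E2→Fight; E3→Fight; E4→Accommodate; E5→Fight.
The unique mutual best reply is (E1, Accommodate), giving (7, -1).
Incumbent's commitment gain: 7 − 7 = 0.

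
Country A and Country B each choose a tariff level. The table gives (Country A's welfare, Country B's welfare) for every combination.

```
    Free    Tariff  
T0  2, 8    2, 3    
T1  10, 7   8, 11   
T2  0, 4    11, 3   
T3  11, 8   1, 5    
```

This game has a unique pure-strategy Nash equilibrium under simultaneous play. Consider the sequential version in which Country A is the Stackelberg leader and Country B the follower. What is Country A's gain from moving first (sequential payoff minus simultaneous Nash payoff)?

0

Country B best-responds to each possible Country A move:
- T0: Country B compares 8, 3 and picks Free; Country A would get 2.
- T1: Country B compares 7, 11 and picks Tariff; Country A would get 8.
- T2: Country B compares 4, 3 and picks Free; Country A would get 0.
- T3: Country B compares 8, 5 and picks Free; Country A would get 11.
Among 2, 8, 0, 11, the best is 11 at T3. Subgame-perfect outcome: (T3, Free) with payoffs (11, 8).
Now find the simultaneous Nash equilibrium.
Country A's best replies: Free→T3; Tariff→T2.
Country B's best replies: T0→Free; T1→Tariff; T2→Free; T3→Free.
The unique mutual best reply is (T3, Free), giving (11, 8).
Country A's commitment gain: 11 − 11 = 0.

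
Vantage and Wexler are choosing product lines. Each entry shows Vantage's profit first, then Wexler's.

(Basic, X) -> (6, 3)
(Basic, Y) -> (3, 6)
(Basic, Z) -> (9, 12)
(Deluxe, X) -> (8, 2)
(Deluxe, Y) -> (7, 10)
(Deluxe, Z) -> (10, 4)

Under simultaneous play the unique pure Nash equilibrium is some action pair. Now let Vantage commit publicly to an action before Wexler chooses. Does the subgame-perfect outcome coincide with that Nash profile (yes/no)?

Wexler best-responds to each possible Vantage move:
- Basic: Wexler compares 3, 6, 12 and picks Z; Vantage would get 9.
- Deluxe: Wexler compares 2, 10, 4 and picks Y; Vantage would get 7.
Maximizing over 9, 7, Vantage chooses Basic. Subgame-perfect outcome: (Basic, Z) with payoffs (9, 12).
Under simultaneous play:
Vantage's best replies: X→Deluxe; Y→Deluxe; Z→Deluxe.
Wexler's best replies: Basic→Z; Deluxe→Y.
The unique mutual best reply is (Deluxe, Y), giving (7, 10).
Sequential outcome (Basic, Z) differs from the Nash profile (Deluxe, Y).

no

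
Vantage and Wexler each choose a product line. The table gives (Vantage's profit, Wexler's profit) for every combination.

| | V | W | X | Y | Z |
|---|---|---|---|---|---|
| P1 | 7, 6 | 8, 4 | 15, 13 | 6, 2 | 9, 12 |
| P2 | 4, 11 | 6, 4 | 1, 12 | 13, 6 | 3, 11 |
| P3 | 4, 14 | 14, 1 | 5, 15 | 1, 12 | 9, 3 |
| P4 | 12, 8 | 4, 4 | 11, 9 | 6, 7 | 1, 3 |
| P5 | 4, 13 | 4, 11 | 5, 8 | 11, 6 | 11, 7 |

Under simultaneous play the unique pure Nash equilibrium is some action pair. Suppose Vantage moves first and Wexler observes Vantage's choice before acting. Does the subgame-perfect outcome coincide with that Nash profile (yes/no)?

Wexler best-responds to each possible Vantage move:
- P1: Wexler compares 6, 4, 13, 2, 12 and picks X; Vantage would get 15.
- P2: Wexler compares 11, 4, 12, 6, 11 and picks X; Vantage would get 1.
- P3: Wexler compares 14, 1, 15, 12, 3 and picks X; Vantage would get 5.
- P4: Wexler compares 8, 4, 9, 7, 3 and picks X; Vantage would get 11.
- P5: Wexler compares 13, 11, 8, 6, 7 and picks V; Vantage would get 4.
Maximizing over 15, 1, 5, 11, 4, Vantage chooses P1. Subgame-perfect outcome: (P1, X) with payoffs (15, 13).
Now find the simultaneous Nash equilibrium.
Vantage's best replies: V→P4; W→P3; X→P1; Y→P2; Z→P5.
Wexler's best replies: P1→X; P2→X; P3→X; P4→X; P5→V.
Only (P1, X) has each player best-responding; Nash payoffs (15, 13).
Sequential outcome (P1, X) coincides with the Nash profile (P1, X).

yes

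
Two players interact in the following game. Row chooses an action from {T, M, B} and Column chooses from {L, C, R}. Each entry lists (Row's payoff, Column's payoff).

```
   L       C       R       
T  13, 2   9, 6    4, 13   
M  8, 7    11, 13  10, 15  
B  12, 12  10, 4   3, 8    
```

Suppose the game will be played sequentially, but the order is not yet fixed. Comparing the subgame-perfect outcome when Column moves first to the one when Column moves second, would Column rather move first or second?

first

If Row leads: Column's best replies are T→R, M→R, B→L; Row's induced payoffs 4, 10, 12; outcome (B, L), payoffs (12, 12).
If Column leads: Row's best replies are L→T, C→M, R→M; Column's induced payoffs 2, 13, 15; outcome (M, R), payoffs (10, 15).
Column gets 15 moving first and 12 moving second, so Column prefers to move first.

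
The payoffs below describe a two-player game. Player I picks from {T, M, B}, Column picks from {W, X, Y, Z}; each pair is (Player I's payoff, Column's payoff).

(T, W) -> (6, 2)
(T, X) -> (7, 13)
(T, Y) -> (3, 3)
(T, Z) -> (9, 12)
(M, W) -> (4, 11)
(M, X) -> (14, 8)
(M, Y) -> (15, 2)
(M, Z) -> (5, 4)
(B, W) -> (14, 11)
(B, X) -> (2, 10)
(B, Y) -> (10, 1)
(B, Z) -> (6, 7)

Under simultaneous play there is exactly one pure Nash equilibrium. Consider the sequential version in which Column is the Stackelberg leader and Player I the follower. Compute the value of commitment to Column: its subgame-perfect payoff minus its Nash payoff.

Player I best-responds to each possible Column move:
- W: BR = B, leader payoff 11.
- X: BR = M, leader payoff 8.
- Y: BR = M, leader payoff 2.
- Z: BR = T, leader payoff 12.
Maximizing over 11, 8, 2, 12, Column chooses Z. Subgame-perfect outcome: (T, Z) with payoffs (9, 12).
For the simultaneous game, intersect best replies.
Player I's best replies: W→B; X→M; Y→M; Z→T.
Column's best replies: T→X; M→W; B→W.
The unique mutual best reply is (B, W), giving (14, 11).
Column's commitment gain: 12 − 11 = 1.

1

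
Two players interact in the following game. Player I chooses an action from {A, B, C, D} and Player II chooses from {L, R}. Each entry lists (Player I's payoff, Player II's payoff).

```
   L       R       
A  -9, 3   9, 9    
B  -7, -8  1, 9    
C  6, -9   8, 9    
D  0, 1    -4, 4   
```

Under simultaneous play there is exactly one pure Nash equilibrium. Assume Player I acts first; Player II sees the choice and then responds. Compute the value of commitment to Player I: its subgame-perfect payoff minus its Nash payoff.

Work backward from Player II's decision.
- A: BR = R, leader payoff 9.
- B: BR = R, leader payoff 1.
- C: BR = R, leader payoff 8.
- D: BR = R, leader payoff -4.
Among 9, 1, 8, -4, the best is 9 at A. Subgame-perfect outcome: (A, R) with payoffs (9, 9).
Under simultaneous play:
Player I's best replies: L→C; R→A.
Player II's best replies: A→R; B→R; C→R; D→R.
Only (A, R) has each player best-responding; Nash payoffs (9, 9).
Player I's commitment gain: 9 − 9 = 0.

0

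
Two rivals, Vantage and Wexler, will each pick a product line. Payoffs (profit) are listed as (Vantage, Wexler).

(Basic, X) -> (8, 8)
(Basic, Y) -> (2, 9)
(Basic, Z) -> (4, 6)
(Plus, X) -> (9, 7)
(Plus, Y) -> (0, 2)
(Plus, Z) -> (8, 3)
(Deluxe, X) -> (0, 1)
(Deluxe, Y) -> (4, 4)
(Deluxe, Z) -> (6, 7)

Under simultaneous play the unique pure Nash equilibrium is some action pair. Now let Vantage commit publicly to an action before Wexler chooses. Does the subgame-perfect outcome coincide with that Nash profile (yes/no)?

Work backward from Wexler's decision.
- Basic: BR = Y, leader payoff 2.
- Plus: BR = X, leader payoff 9.
- Deluxe: BR = Z, leader payoff 6.
Maximizing over 2, 9, 6, Vantage chooses Plus. Subgame-perfect outcome: (Plus, X) with payoffs (9, 7).
Now find the simultaneous Nash equilibrium.
Vantage's best replies: X→Plus; Y→Deluxe; Z→Plus.
Wexler's best replies: Basic→Y; Plus→X; Deluxe→Z.
Only (Plus, X) has each player best-responding; Nash payoffs (9, 7).
Sequential outcome (Plus, X) coincides with the Nash profile (Plus, X).

yes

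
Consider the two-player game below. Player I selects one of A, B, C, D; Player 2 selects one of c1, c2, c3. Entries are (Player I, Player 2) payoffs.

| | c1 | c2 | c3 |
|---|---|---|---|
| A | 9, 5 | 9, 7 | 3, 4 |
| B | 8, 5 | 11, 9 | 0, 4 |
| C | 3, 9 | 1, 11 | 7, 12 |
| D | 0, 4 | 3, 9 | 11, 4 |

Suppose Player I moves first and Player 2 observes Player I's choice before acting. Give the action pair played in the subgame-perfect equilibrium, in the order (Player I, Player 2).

Player 2 best-responds to each possible Player I move:
- A: BR = c2, leader payoff 9.
- B: BR = c2, leader payoff 11.
- C: BR = c3, leader payoff 7.
- D: BR = c2, leader payoff 3.
Among 9, 11, 7, 3, the best is 11 at B. Subgame-perfect outcome: (B, c2) with payoffs (11, 9).

(B, c2)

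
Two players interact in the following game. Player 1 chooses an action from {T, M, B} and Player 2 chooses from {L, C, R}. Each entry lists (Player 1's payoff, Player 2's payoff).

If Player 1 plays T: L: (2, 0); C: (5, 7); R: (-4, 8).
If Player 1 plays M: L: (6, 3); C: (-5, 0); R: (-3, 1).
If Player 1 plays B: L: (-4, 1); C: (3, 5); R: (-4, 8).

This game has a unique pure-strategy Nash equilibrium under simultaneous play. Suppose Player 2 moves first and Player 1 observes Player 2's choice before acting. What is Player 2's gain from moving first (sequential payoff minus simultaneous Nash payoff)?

4

Solve by backward induction (Player 2 leads).
- L: Player 1 compares 2, 6, -4 and picks M; Player 2 would get 3.
- C: Player 1 compares 5, -5, 3 and picks T; Player 2 would get 7.
- R: Player 1 compares -4, -3, -4 and picks M; Player 2 would get 1.
Among 3, 7, 1, the best is 7 at C. Subgame-perfect outcome: (T, C) with payoffs (5, 7).
Under simultaneous play:
Player 1's best replies: L→M; C→T; R→M.
Player 2's best replies: T→R; M→L; B→R.
Only (M, L) has each player best-responding; Nash payoffs (6, 3).
Player 2's commitment gain: 7 − 3 = 4.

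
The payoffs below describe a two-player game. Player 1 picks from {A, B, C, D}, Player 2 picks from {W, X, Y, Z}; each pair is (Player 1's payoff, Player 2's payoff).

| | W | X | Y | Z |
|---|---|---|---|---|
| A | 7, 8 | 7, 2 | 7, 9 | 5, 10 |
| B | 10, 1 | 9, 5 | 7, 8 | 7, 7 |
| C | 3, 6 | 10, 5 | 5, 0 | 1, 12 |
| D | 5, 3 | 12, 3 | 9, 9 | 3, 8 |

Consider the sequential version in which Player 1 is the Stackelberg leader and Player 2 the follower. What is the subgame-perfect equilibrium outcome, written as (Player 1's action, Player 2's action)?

Backward induction with Player 1 moving first.
- A: BR = Z, leader payoff 5.
- B: BR = Y, leader payoff 7.
- C: BR = Z, leader payoff 1.
- D: BR = Y, leader payoff 9.
Among 5, 7, 1, 9, the best is 9 at D. Subgame-perfect outcome: (D, Y) with payoffs (9, 9).

(D, Y)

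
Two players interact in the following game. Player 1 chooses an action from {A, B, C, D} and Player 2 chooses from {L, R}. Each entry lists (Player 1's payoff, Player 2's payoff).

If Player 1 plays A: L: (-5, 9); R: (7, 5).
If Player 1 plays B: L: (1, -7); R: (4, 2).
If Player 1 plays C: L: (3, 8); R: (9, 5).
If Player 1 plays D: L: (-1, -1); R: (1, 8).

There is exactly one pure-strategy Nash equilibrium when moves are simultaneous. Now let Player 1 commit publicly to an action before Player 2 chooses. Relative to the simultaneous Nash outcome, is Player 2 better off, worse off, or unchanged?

Work backward from Player 2's decision.
- A: BR = L, leader payoff -5.
- B: BR = R, leader payoff 4.
- C: BR = L, leader payoff 3.
- D: BR = R, leader payoff 1.
Maximizing over -5, 4, 3, 1, Player 1 chooses B. Subgame-perfect outcome: (B, R) with payoffs (4, 2).
Under simultaneous play:
Player 1's best replies: L→C; R→C.
Player 2's best replies: A→L; B→R; C→L; D→R.
The unique mutual best reply is (C, L), giving (3, 8).
Player 2 earns 2 sequentially versus 8 at the Nash outcome: worse off.

worse off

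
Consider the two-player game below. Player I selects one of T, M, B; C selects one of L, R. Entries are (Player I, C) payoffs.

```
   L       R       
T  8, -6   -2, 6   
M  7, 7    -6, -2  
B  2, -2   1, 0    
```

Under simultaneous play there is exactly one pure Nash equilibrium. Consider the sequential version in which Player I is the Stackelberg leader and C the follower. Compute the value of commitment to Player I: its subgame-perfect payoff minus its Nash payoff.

6

Work backward from C's decision.
- T: C compares -6, 6 and picks R; Player I would get -2.
- M: C compares 7, -2 and picks L; Player I would get 7.
- B: C compares -2, 0 and picks R; Player I would get 1.
Maximizing over -2, 7, 1, Player I chooses M. Subgame-perfect outcome: (M, L) with payoffs (7, 7).
Now find the simultaneous Nash equilibrium.
Player I's best replies: L→T; R→B.
C's best replies: T→R; M→L; B→R.
The unique mutual best reply is (B, R), giving (1, 0).
Player I's commitment gain: 7 − 1 = 6.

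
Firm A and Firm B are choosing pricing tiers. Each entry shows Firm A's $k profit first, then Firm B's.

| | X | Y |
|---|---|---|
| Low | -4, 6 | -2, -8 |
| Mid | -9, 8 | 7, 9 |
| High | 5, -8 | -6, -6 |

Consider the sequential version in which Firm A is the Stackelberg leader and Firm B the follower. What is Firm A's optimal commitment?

Mid

Firm B best-responds to each possible Firm A move:
- Low: BR = X, leader payoff -4.
- Mid: BR = Y, leader payoff 7.
- High: BR = Y, leader payoff -6.
Among -4, 7, -6, the best is 7 at Mid. Subgame-perfect outcome: (Mid, Y) with payoffs (7, 9).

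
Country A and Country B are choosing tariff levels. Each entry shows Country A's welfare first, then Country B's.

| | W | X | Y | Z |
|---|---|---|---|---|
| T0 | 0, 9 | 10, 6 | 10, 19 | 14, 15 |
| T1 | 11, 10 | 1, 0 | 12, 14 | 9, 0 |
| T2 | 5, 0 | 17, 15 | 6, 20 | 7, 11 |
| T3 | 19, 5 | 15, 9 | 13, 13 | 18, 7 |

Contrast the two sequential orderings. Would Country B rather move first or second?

first

If Country A leads: Country B's best replies are T0→Y, T1→Y, T2→Y, T3→Y; Country A's induced payoffs 10, 12, 6, 13; outcome (T3, Y), payoffs (13, 13).
If Country B leads: Country A's best replies are W→T3, X→T2, Y→T3, Z→T3; Country B's induced payoffs 5, 15, 13, 7; outcome (T2, X), payoffs (17, 15).
Country B gets 15 moving first and 13 moving second, so Country B prefers to move first.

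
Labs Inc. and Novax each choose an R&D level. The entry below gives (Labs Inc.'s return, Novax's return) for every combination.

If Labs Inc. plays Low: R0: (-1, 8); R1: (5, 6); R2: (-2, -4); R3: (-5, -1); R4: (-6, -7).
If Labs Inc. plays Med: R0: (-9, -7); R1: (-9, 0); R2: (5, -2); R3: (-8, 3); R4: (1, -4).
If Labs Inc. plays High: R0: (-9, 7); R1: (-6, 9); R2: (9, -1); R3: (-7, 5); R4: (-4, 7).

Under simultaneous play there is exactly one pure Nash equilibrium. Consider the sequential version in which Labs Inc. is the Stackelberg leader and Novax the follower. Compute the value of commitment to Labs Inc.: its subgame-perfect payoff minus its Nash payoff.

0

Novax best-responds to each possible Labs Inc. move:
- Low: BR = R0, leader payoff -1.
- Med: BR = R3, leader payoff -8.
- High: BR = R1, leader payoff -6.
Maximizing over -1, -8, -6, Labs Inc. chooses Low. Subgame-perfect outcome: (Low, R0) with payoffs (-1, 8).
For the simultaneous game, intersect best replies.
Labs Inc.'s best replies: R0→Low; R1→Low; R2→High; R3→Low; R4→Med.
Novax's best replies: Low→R0; Med→R3; High→R1.
Only (Low, R0) has each player best-responding; Nash payoffs (-1, 8).
Labs Inc.'s commitment gain: -1 − -1 = 0.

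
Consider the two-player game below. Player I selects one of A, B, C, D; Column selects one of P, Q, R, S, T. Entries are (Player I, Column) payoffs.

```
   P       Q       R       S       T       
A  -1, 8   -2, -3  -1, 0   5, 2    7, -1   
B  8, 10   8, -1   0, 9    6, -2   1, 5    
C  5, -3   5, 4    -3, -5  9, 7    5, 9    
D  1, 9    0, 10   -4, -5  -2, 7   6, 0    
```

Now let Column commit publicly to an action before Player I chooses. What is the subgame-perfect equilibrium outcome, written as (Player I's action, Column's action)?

(B, P)

Solve by backward induction (Column leads).
- P → Player I plays B (best of -1, 8, 5, 1); Column gets 10.
- Q → Player I plays B (best of -2, 8, 5, 0); Column gets -1.
- R → Player I plays B (best of -1, 0, -3, -4); Column gets 9.
- S → Player I plays C (best of 5, 6, 9, -2); Column gets 7.
- T → Player I plays A (best of 7, 1, 5, 6); Column gets -1.
Maximizing over 10, -1, 9, 7, -1, Column chooses P. Subgame-perfect outcome: (B, P) with payoffs (8, 10).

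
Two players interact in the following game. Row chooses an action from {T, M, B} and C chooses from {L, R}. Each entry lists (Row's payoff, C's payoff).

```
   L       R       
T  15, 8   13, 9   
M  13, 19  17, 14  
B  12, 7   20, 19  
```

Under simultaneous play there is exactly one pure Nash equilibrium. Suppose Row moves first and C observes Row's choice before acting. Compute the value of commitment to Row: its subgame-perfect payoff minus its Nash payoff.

0

Work backward from C's decision.
- T: C compares 8, 9 and picks R; Row would get 13.
- M: C compares 19, 14 and picks L; Row would get 13.
- B: C compares 7, 19 and picks R; Row would get 20.
Maximizing over 13, 13, 20, Row chooses B. Subgame-perfect outcome: (B, R) with payoffs (20, 19).
Under simultaneous play:
Row's best replies: L→T; R→B.
C's best replies: T→R; M→L; B→R.
Only (B, R) has each player best-responding; Nash payoffs (20, 19).
Row's commitment gain: 20 − 20 = 0.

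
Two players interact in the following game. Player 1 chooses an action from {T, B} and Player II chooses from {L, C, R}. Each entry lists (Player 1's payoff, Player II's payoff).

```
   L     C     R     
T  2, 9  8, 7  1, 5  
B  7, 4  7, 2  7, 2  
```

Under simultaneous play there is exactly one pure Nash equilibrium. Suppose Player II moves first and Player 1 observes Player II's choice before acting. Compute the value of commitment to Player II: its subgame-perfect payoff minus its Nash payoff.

3

Work backward from Player 1's decision.
- L: Player 1 compares 2, 7 and picks B; Player II would get 4.
- C: Player 1 compares 8, 7 and picks T; Player II would get 7.
- R: Player 1 compares 1, 7 and picks B; Player II would get 2.
Player II's induced payoffs are 4, 7, 2, so Player II commits to C. Subgame-perfect outcome: (T, C) with payoffs (8, 7).
Under simultaneous play:
Player 1's best replies: L→B; C→T; R→B.
Player II's best replies: T→L; B→L.
Only (B, L) has each player best-responding; Nash payoffs (7, 4).
Player II's commitment gain: 7 − 4 = 3.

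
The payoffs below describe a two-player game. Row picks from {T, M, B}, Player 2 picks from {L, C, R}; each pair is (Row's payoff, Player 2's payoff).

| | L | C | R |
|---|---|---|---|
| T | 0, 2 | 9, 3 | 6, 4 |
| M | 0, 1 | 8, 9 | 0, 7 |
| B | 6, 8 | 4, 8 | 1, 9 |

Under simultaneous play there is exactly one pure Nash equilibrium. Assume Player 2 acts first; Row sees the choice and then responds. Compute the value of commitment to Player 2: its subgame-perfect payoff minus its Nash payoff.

Solve by backward induction (Player 2 leads).
- L: Row compares 0, 0, 6 and picks B; Player 2 would get 8.
- C: Row compares 9, 8, 4 and picks T; Player 2 would get 3.
- R: Row compares 6, 0, 1 and picks T; Player 2 would get 4.
Maximizing over 8, 3, 4, Player 2 chooses L. Subgame-perfect outcome: (B, L) with payoffs (6, 8).
For the simultaneous game, intersect best replies.
Row's best replies: L→B; C→T; R→T.
Player 2's best replies: T→R; M→C; B→R.
The unique mutual best reply is (T, R), giving (6, 4).
Player 2's commitment gain: 8 − 4 = 4.

4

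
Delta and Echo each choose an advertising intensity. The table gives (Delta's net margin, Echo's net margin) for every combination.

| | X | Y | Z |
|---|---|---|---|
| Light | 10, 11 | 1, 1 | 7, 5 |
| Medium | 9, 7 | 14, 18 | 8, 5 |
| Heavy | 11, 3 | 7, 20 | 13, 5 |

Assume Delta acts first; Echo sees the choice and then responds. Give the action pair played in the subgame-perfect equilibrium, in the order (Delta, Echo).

Backward induction with Delta moving first.
- Light: Echo compares 11, 1, 5 and picks X; Delta would get 10.
- Medium: Echo compares 7, 18, 5 and picks Y; Delta would get 14.
- Heavy: Echo compares 3, 20, 5 and picks Y; Delta would get 7.
Maximizing over 10, 14, 7, Delta chooses Medium. Subgame-perfect outcome: (Medium, Y) with payoffs (14, 18).

(Medium, Y)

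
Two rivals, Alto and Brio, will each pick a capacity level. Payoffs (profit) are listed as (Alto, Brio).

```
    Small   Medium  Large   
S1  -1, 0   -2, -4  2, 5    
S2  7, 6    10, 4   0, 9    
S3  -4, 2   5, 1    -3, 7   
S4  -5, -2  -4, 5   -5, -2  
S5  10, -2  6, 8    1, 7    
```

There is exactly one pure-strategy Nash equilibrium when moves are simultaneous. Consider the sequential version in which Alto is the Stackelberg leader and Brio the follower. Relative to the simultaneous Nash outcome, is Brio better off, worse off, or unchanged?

better off

Work backward from Brio's decision.
- S1 → Brio plays Large (best of 0, -4, 5); Alto gets 2.
- S2 → Brio plays Large (best of 6, 4, 9); Alto gets 0.
- S3 → Brio plays Large (best of 2, 1, 7); Alto gets -3.
- S4 → Brio plays Medium (best of -2, 5, -2); Alto gets -4.
- S5 → Brio plays Medium (best of -2, 8, 7); Alto gets 6.
Alto's induced payoffs are 2, 0, -3, -4, 6, so Alto commits to S5. Subgame-perfect outcome: (S5, Medium) with payoffs (6, 8).
Now find the simultaneous Nash equilibrium.
Alto's best replies: Small→S5; Medium→S2; Large→S1.
Brio's best replies: S1→Large; S2→Large; S3→Large; S4→Medium; S5→Medium.
Only (S1, Large) has each player best-responding; Nash payoffs (2, 5).
Brio earns 8 sequentially versus 5 at the Nash outcome: better off.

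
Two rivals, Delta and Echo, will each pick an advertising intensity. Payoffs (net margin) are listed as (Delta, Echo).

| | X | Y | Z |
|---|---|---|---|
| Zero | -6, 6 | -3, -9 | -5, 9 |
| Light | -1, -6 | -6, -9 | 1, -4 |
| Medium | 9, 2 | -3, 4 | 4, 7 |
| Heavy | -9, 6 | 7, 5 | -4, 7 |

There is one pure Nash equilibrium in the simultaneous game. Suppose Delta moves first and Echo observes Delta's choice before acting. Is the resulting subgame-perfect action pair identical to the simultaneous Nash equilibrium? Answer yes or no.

Backward induction with Delta moving first.
- Zero → Echo plays Z (best of 6, -9, 9); Delta gets -5.
- Light → Echo plays Z (best of -6, -9, -4); Delta gets 1.
- Medium → Echo plays Z (best of 2, 4, 7); Delta gets 4.
- Heavy → Echo plays Z (best of 6, 5, 7); Delta gets -4.
Delta's induced payoffs are -5, 1, 4, -4, so Delta commits to Medium. Subgame-perfect outcome: (Medium, Z) with payoffs (4, 7).
Under simultaneous play:
Delta's best replies: X→Medium; Y→Heavy; Z→Medium.
Echo's best replies: Zero→Z; Light→Z; Medium→Z; Heavy→Z.
Only (Medium, Z) has each player best-responding; Nash payoffs (4, 7).
Sequential outcome (Medium, Z) coincides with the Nash profile (Medium, Z).

yes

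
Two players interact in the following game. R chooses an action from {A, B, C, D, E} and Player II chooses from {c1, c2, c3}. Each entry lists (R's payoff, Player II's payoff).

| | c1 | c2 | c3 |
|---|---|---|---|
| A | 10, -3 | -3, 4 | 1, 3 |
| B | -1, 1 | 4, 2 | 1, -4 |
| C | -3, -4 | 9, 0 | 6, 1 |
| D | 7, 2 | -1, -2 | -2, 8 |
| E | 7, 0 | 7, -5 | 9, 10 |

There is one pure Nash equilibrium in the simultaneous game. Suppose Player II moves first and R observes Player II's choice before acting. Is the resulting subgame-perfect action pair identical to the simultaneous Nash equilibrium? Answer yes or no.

Work backward from R's decision.
- c1: BR = A, leader payoff -3.
- c2: BR = C, leader payoff 0.
- c3: BR = E, leader payoff 10.
Among -3, 0, 10, the best is 10 at c3. Subgame-perfect outcome: (E, c3) with payoffs (9, 10).
For the simultaneous game, intersect best replies.
R's best replies: c1→A; c2→C; c3→E.
Player II's best replies: A→c2; B→c2; C→c3; D→c3; E→c3.
The unique mutual best reply is (E, c3), giving (9, 10).
Sequential outcome (E, c3) coincides with the Nash profile (E, c3).

yes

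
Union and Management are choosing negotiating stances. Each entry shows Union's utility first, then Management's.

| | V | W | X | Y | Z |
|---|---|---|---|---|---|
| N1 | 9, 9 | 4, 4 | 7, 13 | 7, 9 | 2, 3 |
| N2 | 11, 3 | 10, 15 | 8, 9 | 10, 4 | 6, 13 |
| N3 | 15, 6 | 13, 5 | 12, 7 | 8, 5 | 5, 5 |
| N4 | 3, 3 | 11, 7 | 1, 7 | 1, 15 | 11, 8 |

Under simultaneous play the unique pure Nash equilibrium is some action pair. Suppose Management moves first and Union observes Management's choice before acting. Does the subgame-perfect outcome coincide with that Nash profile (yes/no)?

Work backward from Union's decision.
- V: Union compares 9, 11, 15, 3 and picks N3; Management would get 6.
- W: Union compares 4, 10, 13, 11 and picks N3; Management would get 5.
- X: Union compares 7, 8, 12, 1 and picks N3; Management would get 7.
- Y: Union compares 7, 10, 8, 1 and picks N2; Management would get 4.
- Z: Union compares 2, 6, 5, 11 and picks N4; Management would get 8.
Management's induced payoffs are 6, 5, 7, 4, 8, so Management commits to Z. Subgame-perfect outcome: (N4, Z) with payoffs (11, 8).
Now find the simultaneous Nash equilibrium.
Union's best replies: V→N3; W→N3; X→N3; Y→N2; Z→N4.
Management's best replies: N1→X; N2→W; N3→X; N4→Y.
Only (N3, X) has each player best-responding; Nash payoffs (12, 7).
Sequential outcome (N4, Z) differs from the Nash profile (N3, X).

no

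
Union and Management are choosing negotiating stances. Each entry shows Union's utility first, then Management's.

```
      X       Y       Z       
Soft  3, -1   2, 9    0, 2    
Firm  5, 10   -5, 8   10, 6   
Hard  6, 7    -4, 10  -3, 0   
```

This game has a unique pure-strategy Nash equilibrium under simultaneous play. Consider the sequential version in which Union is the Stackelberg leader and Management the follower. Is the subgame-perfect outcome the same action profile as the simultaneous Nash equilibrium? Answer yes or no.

Management best-responds to each possible Union move:
- Soft: BR = Y, leader payoff 2.
- Firm: BR = X, leader payoff 5.
- Hard: BR = Y, leader payoff -4.
Maximizing over 2, 5, -4, Union chooses Firm. Subgame-perfect outcome: (Firm, X) with payoffs (5, 10).
Now find the simultaneous Nash equilibrium.
Union's best replies: X→Hard; Y→Soft; Z→Firm.
Management's best replies: Soft→Y; Firm→X; Hard→Y.
Only (Soft, Y) has each player best-responding; Nash payoffs (2, 9).
Sequential outcome (Firm, X) differs from the Nash profile (Soft, Y).

no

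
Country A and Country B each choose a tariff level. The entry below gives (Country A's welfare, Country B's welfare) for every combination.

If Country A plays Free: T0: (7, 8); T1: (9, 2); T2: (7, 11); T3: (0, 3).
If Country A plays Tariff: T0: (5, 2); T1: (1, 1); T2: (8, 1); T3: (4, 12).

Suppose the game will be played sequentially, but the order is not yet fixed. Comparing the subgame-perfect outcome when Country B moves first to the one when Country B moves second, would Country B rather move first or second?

first

If Country A leads: Country B's best replies are Free→T2, Tariff→T3; Country A's induced payoffs 7, 4; outcome (Free, T2), payoffs (7, 11).
If Country B leads: Country A's best replies are T0→Free, T1→Free, T2→Tariff, T3→Tariff; Country B's induced payoffs 8, 2, 1, 12; outcome (Tariff, T3), payoffs (4, 12).
Country B gets 12 moving first and 11 moving second, so Country B prefers to move first.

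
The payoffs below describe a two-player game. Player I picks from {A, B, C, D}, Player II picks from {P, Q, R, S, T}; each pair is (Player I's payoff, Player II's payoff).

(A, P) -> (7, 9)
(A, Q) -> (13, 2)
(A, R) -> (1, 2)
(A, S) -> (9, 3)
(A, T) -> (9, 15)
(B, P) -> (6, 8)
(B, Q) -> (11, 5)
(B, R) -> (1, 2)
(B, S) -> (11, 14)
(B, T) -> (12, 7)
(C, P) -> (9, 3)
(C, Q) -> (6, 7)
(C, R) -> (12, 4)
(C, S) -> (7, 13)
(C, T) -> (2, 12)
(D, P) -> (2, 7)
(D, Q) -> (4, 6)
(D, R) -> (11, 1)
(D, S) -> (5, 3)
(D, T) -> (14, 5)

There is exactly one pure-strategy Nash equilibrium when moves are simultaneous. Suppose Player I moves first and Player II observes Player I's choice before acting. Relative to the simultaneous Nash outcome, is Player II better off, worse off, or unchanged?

Player II best-responds to each possible Player I move:
- A: BR = T, leader payoff 9.
- B: BR = S, leader payoff 11.
- C: BR = S, leader payoff 7.
- D: BR = P, leader payoff 2.
Maximizing over 9, 11, 7, 2, Player I chooses B. Subgame-perfect outcome: (B, S) with payoffs (11, 14).
For the simultaneous game, intersect best replies.
Player I's best replies: P→C; Q→A; R→C; S→B; T→D.
Player II's best replies: A→T; B→S; C→S; D→P.
Only (B, S) has each player best-responding; Nash payoffs (11, 14).
Player II earns 14 sequentially versus 14 at the Nash outcome: unchanged.

unchanged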